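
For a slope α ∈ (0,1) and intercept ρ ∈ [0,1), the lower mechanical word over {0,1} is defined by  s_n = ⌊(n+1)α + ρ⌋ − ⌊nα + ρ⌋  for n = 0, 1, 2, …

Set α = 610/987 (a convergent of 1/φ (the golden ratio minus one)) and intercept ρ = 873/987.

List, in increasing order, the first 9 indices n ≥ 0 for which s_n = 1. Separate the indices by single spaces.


0 1 3 5 6 8 9 11 13

n=0: ⌊1483/987⌋−⌊873/987⌋ = 1−0 = 1  ← one
n=1: ⌊2093/987⌋−⌊1483/987⌋ = 2−1 = 1  ← one
n=2: ⌊2703/987⌋−⌊2093/987⌋ = 2−2 = 0
n=3: ⌊3313/987⌋−⌊2703/987⌋ = 3−2 = 1  ← one
n=4: ⌊3923/987⌋−⌊3313/987⌋ = 3−3 = 0
n=5: ⌊4533/987⌋−⌊3923/987⌋ = 4−3 = 1  ← one
n=6: ⌊5143/987⌋−⌊4533/987⌋ = 5−4 = 1  ← one
n=7: ⌊5753/987⌋−⌊5143/987⌋ = 5−5 = 0
n=8: ⌊6363/987⌋−⌊5753/987⌋ = 6−5 = 1  ← one
n=9: ⌊6973/987⌋−⌊6363/987⌋ = 7−6 = 1  ← one
n=10: ⌊7583/987⌋−⌊6973/987⌋ = 7−7 = 0
n=11: ⌊8193/987⌋−⌊7583/987⌋ = 8−7 = 1  ← one
n=12: ⌊8803/987⌋−⌊8193/987⌋ = 8−8 = 0
n=13: ⌊9413/987⌋−⌊8803/987⌋ = 9−8 = 1  ← one
positions of the first 9 ones: 0 1 3 5 6 8 9 11 13


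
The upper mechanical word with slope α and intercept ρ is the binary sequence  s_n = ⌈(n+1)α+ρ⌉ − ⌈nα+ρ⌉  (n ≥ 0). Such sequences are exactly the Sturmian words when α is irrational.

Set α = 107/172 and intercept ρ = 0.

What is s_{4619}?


(n+1)α + ρ = (4620·107) / 172 = 494340/172
nα + ρ     = (4619·107) / 172 = 494233/172
⌈494340/172⌉ = 2875,  ⌈494233/172⌉ = 2874
s_{4619} = 2875 − 2874 = 1

1


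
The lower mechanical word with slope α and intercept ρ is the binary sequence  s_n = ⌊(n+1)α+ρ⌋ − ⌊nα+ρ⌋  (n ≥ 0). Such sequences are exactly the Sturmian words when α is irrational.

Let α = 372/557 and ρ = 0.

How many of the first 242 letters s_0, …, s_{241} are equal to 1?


#1s = Σ_{n=0}^{241} s_n = Σ_{n=0}^{241} (⌊(n+1)α+ρ⌋ − ⌊nα+ρ⌋)
the sum telescopes: every ⌊nα+ρ⌋ with 0 < n < 242 appears once with + and once with −, leaving ⌊242α+ρ⌋ − ⌊0·α+ρ⌋
242α + ρ = (242·372) / 557 = 90024/557
ρ = 0/557
⌊90024/557⌋ = 161,  ⌊0/557⌋ = 0
#1s = 161 − 0 = 161

161


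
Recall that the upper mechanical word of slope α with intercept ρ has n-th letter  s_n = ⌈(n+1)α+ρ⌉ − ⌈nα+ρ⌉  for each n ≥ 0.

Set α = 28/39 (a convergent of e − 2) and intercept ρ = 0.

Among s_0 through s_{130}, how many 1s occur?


#1s = Σ_{n=0}^{130} s_n = Σ_{n=0}^{130} (⌈(n+1)α+ρ⌉ − ⌈nα+ρ⌉)
the sum telescopes: every ⌈nα+ρ⌉ with 0 < n < 131 appears once with + and once with −, leaving ⌈131α+ρ⌉ − ⌈0·α+ρ⌉
131α + ρ = (131·28) / 39 = 3668/39
ρ = 0/39
⌈3668/39⌉ = 95,  ⌈0/39⌉ = 0
#1s = 95 − 0 = 95

95


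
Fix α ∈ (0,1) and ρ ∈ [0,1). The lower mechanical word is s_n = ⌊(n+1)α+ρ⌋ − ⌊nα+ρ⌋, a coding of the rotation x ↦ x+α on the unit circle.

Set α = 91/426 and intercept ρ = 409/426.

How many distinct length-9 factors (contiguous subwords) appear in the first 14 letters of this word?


6

t_n = ⌊(n·91+409)/426⌋ for n = 0 … 14:
  n=0…9: ⌊409/426⌋=0 ⌊500/426⌋=1 ⌊591/426⌋=1 ⌊682/426⌋=1 ⌊773/426⌋=1 ⌊864/426⌋=2 ⌊955/426⌋=2 ⌊1046/426⌋=2 ⌊1137/426⌋=2 ⌊1228/426⌋=2
  n=10…14: ⌊1319/426⌋=3 ⌊1410/426⌋=3 ⌊1501/426⌋=3 ⌊1592/426⌋=3 ⌊1683/426⌋=3
s_n = t_(n+1) − t_n for n = 0 … 13 gives
prefix = 10001000010000
slide a length-9 window over [0..8] … [5..13] (6 windows); first occurrence of each distinct factor:
  [  0..  8] 100010000
  [  1..  9] 000100001
  [  2.. 10] 001000010
  [  3.. 11] 010000100
  [  4.. 12] 100001000
  [  5.. 13] 000010000
distinct factors: {000010000, 000100001, 001000010, 010000100, 100001000, 100010000}
count = 6  (Sturmian bound for length 9 is 10)


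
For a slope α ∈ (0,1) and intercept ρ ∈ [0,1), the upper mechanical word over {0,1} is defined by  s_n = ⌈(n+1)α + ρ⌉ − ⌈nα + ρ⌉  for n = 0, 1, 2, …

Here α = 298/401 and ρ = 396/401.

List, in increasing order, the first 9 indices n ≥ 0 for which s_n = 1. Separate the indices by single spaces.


0 1 2 4 5 6 8 9 10

n=0: ⌈694/401⌉−⌈396/401⌉ = 2−1 = 1  ← one
n=1: ⌈992/401⌉−⌈694/401⌉ = 3−2 = 1  ← one
n=2: ⌈1290/401⌉−⌈992/401⌉ = 4−3 = 1  ← one
n=3: ⌈1588/401⌉−⌈1290/401⌉ = 4−4 = 0
n=4: ⌈1886/401⌉−⌈1588/401⌉ = 5−4 = 1  ← one
n=5: ⌈2184/401⌉−⌈1886/401⌉ = 6−5 = 1  ← one
n=6: ⌈2482/401⌉−⌈2184/401⌉ = 7−6 = 1  ← one
n=7: ⌈2780/401⌉−⌈2482/401⌉ = 7−7 = 0
n=8: ⌈3078/401⌉−⌈2780/401⌉ = 8−7 = 1  ← one
n=9: ⌈3376/401⌉−⌈3078/401⌉ = 9−8 = 1  ← one
n=10: ⌈3674/401⌉−⌈3376/401⌉ = 10−9 = 1  ← one
positions of the first 9 ones: 0 1 2 4 5 6 8 9 10


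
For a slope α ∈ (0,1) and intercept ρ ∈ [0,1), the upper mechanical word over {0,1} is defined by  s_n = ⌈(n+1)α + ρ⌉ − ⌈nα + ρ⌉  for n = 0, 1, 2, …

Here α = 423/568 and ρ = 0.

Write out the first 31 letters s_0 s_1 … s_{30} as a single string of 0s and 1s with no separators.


1110111011101110111011101110111

n=0: ⌈(1·423)/568⌉ − ⌈(0·423)/568⌉ = ⌈423/568⌉ − ⌈0/568⌉ = 1 − 0 = 1
n=1: ⌈(2·423)/568⌉ − ⌈(1·423)/568⌉ = ⌈846/568⌉ − ⌈423/568⌉ = 2 − 1 = 1
n=2: ⌈(3·423)/568⌉ − ⌈(2·423)/568⌉ = ⌈1269/568⌉ − ⌈846/568⌉ = 3 − 2 = 1
n=3: ⌈(4·423)/568⌉ − ⌈(3·423)/568⌉ = ⌈1692/568⌉ − ⌈1269/568⌉ = 3 − 3 = 0
n=4: ⌈(5·423)/568⌉ − ⌈(4·423)/568⌉ = ⌈2115/568⌉ − ⌈1692/568⌉ = 4 − 3 = 1
n=5: ⌈(6·423)/568⌉ − ⌈(5·423)/568⌉ = ⌈2538/568⌉ − ⌈2115/568⌉ = 5 − 4 = 1
n=6: ⌈(7·423)/568⌉ − ⌈(6·423)/568⌉ = ⌈2961/568⌉ − ⌈2538/568⌉ = 6 − 5 = 1
n=7: ⌈(8·423)/568⌉ − ⌈(7·423)/568⌉ = ⌈3384/568⌉ − ⌈2961/568⌉ = 6 − 6 = 0
n=8: ⌈(9·423)/568⌉ − ⌈(8·423)/568⌉ = ⌈3807/568⌉ − ⌈3384/568⌉ = 7 − 6 = 1
n=9: ⌈(10·423)/568⌉ − ⌈(9·423)/568⌉ = ⌈4230/568⌉ − ⌈3807/568⌉ = 8 − 7 = 1
n=10: ⌈(11·423)/568⌉ − ⌈(10·423)/568⌉ = ⌈4653/568⌉ − ⌈4230/568⌉ = 9 − 8 = 1
n=11: ⌈(12·423)/568⌉ − ⌈(11·423)/568⌉ = ⌈5076/568⌉ − ⌈4653/568⌉ = 9 − 9 = 0
n=12: ⌈(13·423)/568⌉ − ⌈(12·423)/568⌉ = ⌈5499/568⌉ − ⌈5076/568⌉ = 10 − 9 = 1
n=13: ⌈(14·423)/568⌉ − ⌈(13·423)/568⌉ = ⌈5922/568⌉ − ⌈5499/568⌉ = 11 − 10 = 1
n=14: ⌈(15·423)/568⌉ − ⌈(14·423)/568⌉ = ⌈6345/568⌉ − ⌈5922/568⌉ = 12 − 11 = 1
n=15: ⌈(16·423)/568⌉ − ⌈(15·423)/568⌉ = ⌈6768/568⌉ − ⌈6345/568⌉ = 12 − 12 = 0
n=16: ⌈(17·423)/568⌉ − ⌈(16·423)/568⌉ = ⌈7191/568⌉ − ⌈6768/568⌉ = 13 − 12 = 1
n=17: ⌈(18·423)/568⌉ − ⌈(17·423)/568⌉ = ⌈7614/568⌉ − ⌈7191/568⌉ = 14 − 13 = 1
n=18: ⌈(19·423)/568⌉ − ⌈(18·423)/568⌉ = ⌈8037/568⌉ − ⌈7614/568⌉ = 15 − 14 = 1
n=19: ⌈(20·423)/568⌉ − ⌈(19·423)/568⌉ = ⌈8460/568⌉ − ⌈8037/568⌉ = 15 − 15 = 0
n=20: ⌈(21·423)/568⌉ − ⌈(20·423)/568⌉ = ⌈8883/568⌉ − ⌈8460/568⌉ = 16 − 15 = 1
n=21: ⌈(22·423)/568⌉ − ⌈(21·423)/568⌉ = ⌈9306/568⌉ − ⌈8883/568⌉ = 17 − 16 = 1
n=22: ⌈(23·423)/568⌉ − ⌈(22·423)/568⌉ = ⌈9729/568⌉ − ⌈9306/568⌉ = 18 − 17 = 1
n=23: ⌈(24·423)/568⌉ − ⌈(23·423)/568⌉ = ⌈10152/568⌉ − ⌈9729/568⌉ = 18 − 18 = 0
n=24: ⌈(25·423)/568⌉ − ⌈(24·423)/568⌉ = ⌈10575/568⌉ − ⌈10152/568⌉ = 19 − 18 = 1
n=25: ⌈(26·423)/568⌉ − ⌈(25·423)/568⌉ = ⌈10998/568⌉ − ⌈10575/568⌉ = 20 − 19 = 1
n=26: ⌈(27·423)/568⌉ − ⌈(26·423)/568⌉ = ⌈11421/568⌉ − ⌈10998/568⌉ = 21 − 20 = 1
n=27: ⌈(28·423)/568⌉ − ⌈(27·423)/568⌉ = ⌈11844/568⌉ − ⌈11421/568⌉ = 21 − 21 = 0
n=28: ⌈(29·423)/568⌉ − ⌈(28·423)/568⌉ = ⌈12267/568⌉ − ⌈11844/568⌉ = 22 − 21 = 1
n=29: ⌈(30·423)/568⌉ − ⌈(29·423)/568⌉ = ⌈12690/568⌉ − ⌈12267/568⌉ = 23 − 22 = 1
n=30: ⌈(31·423)/568⌉ − ⌈(30·423)/568⌉ = ⌈13113/568⌉ − ⌈12690/568⌉ = 24 − 23 = 1


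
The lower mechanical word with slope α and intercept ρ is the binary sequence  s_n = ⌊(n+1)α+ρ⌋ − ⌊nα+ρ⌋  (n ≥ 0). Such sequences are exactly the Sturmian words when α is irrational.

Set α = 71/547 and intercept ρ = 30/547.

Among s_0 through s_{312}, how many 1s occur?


#1s = Σ_{n=0}^{312} s_n = Σ_{n=0}^{312} (⌊(n+1)α+ρ⌋ − ⌊nα+ρ⌋)
the sum telescopes: every ⌊nα+ρ⌋ with 0 < n < 313 appears once with + and once with −, leaving ⌊313α+ρ⌋ − ⌊0·α+ρ⌋
313α + ρ = (313·71 + 30) / 547 = 22253/547
ρ = 30/547
⌊22253/547⌋ = 40,  ⌊30/547⌋ = 0
#1s = 40 − 0 = 40

40


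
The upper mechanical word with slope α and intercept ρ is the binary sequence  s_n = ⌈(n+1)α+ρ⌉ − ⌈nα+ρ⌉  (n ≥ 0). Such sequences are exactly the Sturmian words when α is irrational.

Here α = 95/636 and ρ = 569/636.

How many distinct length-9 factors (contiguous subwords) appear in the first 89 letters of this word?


10

t_n = ⌈(n·95+569)/636⌉ for n = 0 … 89:
  n=0…9: ⌈569/636⌉=1 ⌈664/636⌉=2 ⌈759/636⌉=2 ⌈854/636⌉=2 ⌈949/636⌉=2 ⌈1044/636⌉=2 ⌈1139/636⌉=2 ⌈1234/636⌉=2 ⌈1329/636⌉=3 ⌈1424/636⌉=3
  n=10…19: ⌈1519/636⌉=3 ⌈1614/636⌉=3 ⌈1709/636⌉=3 ⌈1804/636⌉=3 ⌈1899/636⌉=3 ⌈1994/636⌉=4 ⌈2089/636⌉=4 ⌈2184/636⌉=4 ⌈2279/636⌉=4 ⌈2374/636⌉=4
  n=20…29: ⌈2469/636⌉=4 ⌈2564/636⌉=5 ⌈2659/636⌉=5 ⌈2754/636⌉=5 ⌈2849/636⌉=5 ⌈2944/636⌉=5 ⌈3039/636⌉=5 ⌈3134/636⌉=5 ⌈3229/636⌉=6 ⌈3324/636⌉=6
  n=30…39: ⌈3419/636⌉=6 ⌈3514/636⌉=6 ⌈3609/636⌉=6 ⌈3704/636⌉=6 ⌈3799/636⌉=6 ⌈3894/636⌉=7 ⌈3989/636⌉=7 ⌈4084/636⌉=7 ⌈4179/636⌉=7 ⌈4274/636⌉=7
  n=40…49: ⌈4369/636⌉=7 ⌈4464/636⌉=8 ⌈4559/636⌉=8 ⌈4654/636⌉=8 ⌈4749/636⌉=8 ⌈4844/636⌉=8 ⌈4939/636⌉=8 ⌈5034/636⌉=8 ⌈5129/636⌉=9 ⌈5224/636⌉=9
  n=50…59: ⌈5319/636⌉=9 ⌈5414/636⌉=9 ⌈5509/636⌉=9 ⌈5604/636⌉=9 ⌈5699/636⌉=9 ⌈5794/636⌉=10 ⌈5889/636⌉=10 ⌈5984/636⌉=10 ⌈6079/636⌉=10 ⌈6174/636⌉=10
  n=60…69: ⌈6269/636⌉=10 ⌈6364/636⌉=11 ⌈6459/636⌉=11 ⌈6554/636⌉=11 ⌈6649/636⌉=11 ⌈6744/636⌉=11 ⌈6839/636⌉=11 ⌈6934/636⌉=11 ⌈7029/636⌉=12 ⌈7124/636⌉=12
  n=70…79: ⌈7219/636⌉=12 ⌈7314/636⌉=12 ⌈7409/636⌉=12 ⌈7504/636⌉=12 ⌈7599/636⌉=12 ⌈7694/636⌉=13 ⌈7789/636⌉=13 ⌈7884/636⌉=13 ⌈7979/636⌉=13 ⌈8074/636⌉=13
  n=80…89: ⌈8169/636⌉=13 ⌈8264/636⌉=13 ⌈8359/636⌉=14 ⌈8454/636⌉=14 ⌈8549/636⌉=14 ⌈8644/636⌉=14 ⌈8739/636⌉=14 ⌈8834/636⌉=14 ⌈8929/636⌉=15 ⌈9024/636⌉=15
s_n = t_(n+1) − t_n for n = 0 … 88 gives
prefix = 10000001000000100000100000010000001000001000000100000010000010000001000000100000010000010
slide a length-9 window over [0..8] … [80..88] (81 windows); first occurrence of each distinct factor:
  [  0..  8] 100000010
  [  1..  9] 000000100
  [  2.. 10] 000001000
  [  3.. 11] 000010000
  [  4.. 12] 000100000
  [  5.. 13] 001000000
  [  6.. 14] 010000001
  [ 12.. 20] 001000001
  [ 13.. 21] 010000010
  [ 14.. 22] 100000100
  (the other 71 windows repeat one of these)
distinct factors: {000000100, 000001000, 000010000, 000100000, 001000000, 001000001, 010000001, 010000010, 100000010, 100000100}
count = 10  (Sturmian bound for length 9 is 10)


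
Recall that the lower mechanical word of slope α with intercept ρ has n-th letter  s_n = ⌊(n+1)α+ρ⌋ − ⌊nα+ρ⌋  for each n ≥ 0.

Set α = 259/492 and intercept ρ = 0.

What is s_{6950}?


(n+1)α + ρ = (6951·259) / 492 = 1800309/492
nα + ρ     = (6950·259) / 492 = 1800050/492
⌊1800309/492⌋ = 3659,  ⌊1800050/492⌋ = 3658
s_{6950} = 3659 − 3658 = 1

1


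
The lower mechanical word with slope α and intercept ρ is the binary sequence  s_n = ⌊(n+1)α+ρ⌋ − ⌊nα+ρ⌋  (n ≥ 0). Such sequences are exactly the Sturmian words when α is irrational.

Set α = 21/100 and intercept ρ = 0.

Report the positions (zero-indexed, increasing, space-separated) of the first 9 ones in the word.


n=0: ⌊21/100⌋−⌊0/100⌋ = 0−0 = 0
n=1: ⌊42/100⌋−⌊21/100⌋ = 0−0 = 0
n=2: ⌊63/100⌋−⌊42/100⌋ = 0−0 = 0
n=3: ⌊84/100⌋−⌊63/100⌋ = 0−0 = 0
n=4: ⌊105/100⌋−⌊84/100⌋ = 1−0 = 1  ← one
n=5: ⌊126/100⌋−⌊105/100⌋ = 1−1 = 0
n=6: ⌊147/100⌋−⌊126/100⌋ = 1−1 = 0
n=7: ⌊168/100⌋−⌊147/100⌋ = 1−1 = 0
n=8: ⌊189/100⌋−⌊168/100⌋ = 1−1 = 0
n=9: ⌊210/100⌋−⌊189/100⌋ = 2−1 = 1  ← one
n=10: ⌊231/100⌋−⌊210/100⌋ = 2−2 = 0
n=11: ⌊252/100⌋−⌊231/100⌋ = 2−2 = 0
n=12: ⌊273/100⌋−⌊252/100⌋ = 2−2 = 0
n=13: ⌊294/100⌋−⌊273/100⌋ = 2−2 = 0
n=14: ⌊315/100⌋−⌊294/100⌋ = 3−2 = 1  ← one
n=15: ⌊336/100⌋−⌊315/100⌋ = 3−3 = 0
n=16: ⌊357/100⌋−⌊336/100⌋ = 3−3 = 0
n=17: ⌊378/100⌋−⌊357/100⌋ = 3−3 = 0
n=18: ⌊399/100⌋−⌊378/100⌋ = 3−3 = 0
n=19: ⌊420/100⌋−⌊399/100⌋ = 4−3 = 1  ← one
n=20: ⌊441/100⌋−⌊420/100⌋ = 4−4 = 0
n=21: ⌊462/100⌋−⌊441/100⌋ = 4−4 = 0
n=22: ⌊483/100⌋−⌊462/100⌋ = 4−4 = 0
n=23: ⌊504/100⌋−⌊483/100⌋ = 5−4 = 1  ← one
n=24: ⌊525/100⌋−⌊504/100⌋ = 5−5 = 0
n=25: ⌊546/100⌋−⌊525/100⌋ = 5−5 = 0
n=26: ⌊567/100⌋−⌊546/100⌋ = 5−5 = 0
n=27: ⌊588/100⌋−⌊567/100⌋ = 5−5 = 0
n=28: ⌊609/100⌋−⌊588/100⌋ = 6−5 = 1  ← one
n=29: ⌊630/100⌋−⌊609/100⌋ = 6−6 = 0
n=30: ⌊651/100⌋−⌊630/100⌋ = 6−6 = 0
n=31: ⌊672/100⌋−⌊651/100⌋ = 6−6 = 0
n=32: ⌊693/100⌋−⌊672/100⌋ = 6−6 = 0
n=33: ⌊714/100⌋−⌊693/100⌋ = 7−6 = 1  ← one
n=34: ⌊735/100⌋−⌊714/100⌋ = 7−7 = 0
n=35: ⌊756/100⌋−⌊735/100⌋ = 7−7 = 0
n=36: ⌊777/100⌋−⌊756/100⌋ = 7−7 = 0
n=37: ⌊798/100⌋−⌊777/100⌋ = 7−7 = 0
n=38: ⌊819/100⌋−⌊798/100⌋ = 8−7 = 1  ← one
n=39: ⌊840/100⌋−⌊819/100⌋ = 8−8 = 0
n=40: ⌊861/100⌋−⌊840/100⌋ = 8−8 = 0
n=41: ⌊882/100⌋−⌊861/100⌋ = 8−8 = 0
n=42: ⌊903/100⌋−⌊882/100⌋ = 9−8 = 1  ← one
positions of the first 9 ones: 4 9 14 19 23 28 33 38 42

4 9 14 19 23 28 33 38 42


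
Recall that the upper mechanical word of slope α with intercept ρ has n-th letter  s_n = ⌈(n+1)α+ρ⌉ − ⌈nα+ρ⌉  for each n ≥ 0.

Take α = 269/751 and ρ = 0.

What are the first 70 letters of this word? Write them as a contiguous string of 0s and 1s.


1010010010010100100100100101001001001001010010010010010100100100100101

n=0: ⌈(1·269)/751⌉ − ⌈(0·269)/751⌉ = ⌈269/751⌉ − ⌈0/751⌉ = 1 − 0 = 1
n=1: ⌈(2·269)/751⌉ − ⌈(1·269)/751⌉ = ⌈538/751⌉ − ⌈269/751⌉ = 1 − 1 = 0
n=2: ⌈(3·269)/751⌉ − ⌈(2·269)/751⌉ = ⌈807/751⌉ − ⌈538/751⌉ = 2 − 1 = 1
n=3: ⌈(4·269)/751⌉ − ⌈(3·269)/751⌉ = ⌈1076/751⌉ − ⌈807/751⌉ = 2 − 2 = 0
n=4: ⌈(5·269)/751⌉ − ⌈(4·269)/751⌉ = ⌈1345/751⌉ − ⌈1076/751⌉ = 2 − 2 = 0
n=5: ⌈(6·269)/751⌉ − ⌈(5·269)/751⌉ = ⌈1614/751⌉ − ⌈1345/751⌉ = 3 − 2 = 1
n=6: ⌈(7·269)/751⌉ − ⌈(6·269)/751⌉ = ⌈1883/751⌉ − ⌈1614/751⌉ = 3 − 3 = 0
n=7: ⌈(8·269)/751⌉ − ⌈(7·269)/751⌉ = ⌈2152/751⌉ − ⌈1883/751⌉ = 3 − 3 = 0
n=8: ⌈(9·269)/751⌉ − ⌈(8·269)/751⌉ = ⌈2421/751⌉ − ⌈2152/751⌉ = 4 − 3 = 1
n=9: ⌈(10·269)/751⌉ − ⌈(9·269)/751⌉ = ⌈2690/751⌉ − ⌈2421/751⌉ = 4 − 4 = 0
n=10: ⌈(11·269)/751⌉ − ⌈(10·269)/751⌉ = ⌈2959/751⌉ − ⌈2690/751⌉ = 4 − 4 = 0
n=11: ⌈(12·269)/751⌉ − ⌈(11·269)/751⌉ = ⌈3228/751⌉ − ⌈2959/751⌉ = 5 − 4 = 1
n=12: ⌈(13·269)/751⌉ − ⌈(12·269)/751⌉ = ⌈3497/751⌉ − ⌈3228/751⌉ = 5 − 5 = 0
n=13: ⌈(14·269)/751⌉ − ⌈(13·269)/751⌉ = ⌈3766/751⌉ − ⌈3497/751⌉ = 6 − 5 = 1
n=14: ⌈(15·269)/751⌉ − ⌈(14·269)/751⌉ = ⌈4035/751⌉ − ⌈3766/751⌉ = 6 − 6 = 0
n=15: ⌈(16·269)/751⌉ − ⌈(15·269)/751⌉ = ⌈4304/751⌉ − ⌈4035/751⌉ = 6 − 6 = 0
n=16: ⌈(17·269)/751⌉ − ⌈(16·269)/751⌉ = ⌈4573/751⌉ − ⌈4304/751⌉ = 7 − 6 = 1
n=17: ⌈(18·269)/751⌉ − ⌈(17·269)/751⌉ = ⌈4842/751⌉ − ⌈4573/751⌉ = 7 − 7 = 0
n=18: ⌈(19·269)/751⌉ − ⌈(18·269)/751⌉ = ⌈5111/751⌉ − ⌈4842/751⌉ = 7 − 7 = 0
n=19: ⌈(20·269)/751⌉ − ⌈(19·269)/751⌉ = ⌈5380/751⌉ − ⌈5111/751⌉ = 8 − 7 = 1
n=20: ⌈(21·269)/751⌉ − ⌈(20·269)/751⌉ = ⌈5649/751⌉ − ⌈5380/751⌉ = 8 − 8 = 0
n=21: ⌈(22·269)/751⌉ − ⌈(21·269)/751⌉ = ⌈5918/751⌉ − ⌈5649/751⌉ = 8 − 8 = 0
n=22: ⌈(23·269)/751⌉ − ⌈(22·269)/751⌉ = ⌈6187/751⌉ − ⌈5918/751⌉ = 9 − 8 = 1
n=23: ⌈(24·269)/751⌉ − ⌈(23·269)/751⌉ = ⌈6456/751⌉ − ⌈6187/751⌉ = 9 − 9 = 0
n=24: ⌈(25·269)/751⌉ − ⌈(24·269)/751⌉ = ⌈6725/751⌉ − ⌈6456/751⌉ = 9 − 9 = 0
n=25: ⌈(26·269)/751⌉ − ⌈(25·269)/751⌉ = ⌈6994/751⌉ − ⌈6725/751⌉ = 10 − 9 = 1
n=26: ⌈(27·269)/751⌉ − ⌈(26·269)/751⌉ = ⌈7263/751⌉ − ⌈6994/751⌉ = 10 − 10 = 0
n=27: ⌈(28·269)/751⌉ − ⌈(27·269)/751⌉ = ⌈7532/751⌉ − ⌈7263/751⌉ = 11 − 10 = 1
n=28: ⌈(29·269)/751⌉ − ⌈(28·269)/751⌉ = ⌈7801/751⌉ − ⌈7532/751⌉ = 11 − 11 = 0
n=29: ⌈(30·269)/751⌉ − ⌈(29·269)/751⌉ = ⌈8070/751⌉ − ⌈7801/751⌉ = 11 − 11 = 0
n=30: ⌈(31·269)/751⌉ − ⌈(30·269)/751⌉ = ⌈8339/751⌉ − ⌈8070/751⌉ = 12 − 11 = 1
n=31: ⌈(32·269)/751⌉ − ⌈(31·269)/751⌉ = ⌈8608/751⌉ − ⌈8339/751⌉ = 12 − 12 = 0
n=32: ⌈(33·269)/751⌉ − ⌈(32·269)/751⌉ = ⌈8877/751⌉ − ⌈8608/751⌉ = 12 − 12 = 0
n=33: ⌈(34·269)/751⌉ − ⌈(33·269)/751⌉ = ⌈9146/751⌉ − ⌈8877/751⌉ = 13 − 12 = 1
n=34: ⌈(35·269)/751⌉ − ⌈(34·269)/751⌉ = ⌈9415/751⌉ − ⌈9146/751⌉ = 13 − 13 = 0
n=35: ⌈(36·269)/751⌉ − ⌈(35·269)/751⌉ = ⌈9684/751⌉ − ⌈9415/751⌉ = 13 − 13 = 0
n=36: ⌈(37·269)/751⌉ − ⌈(36·269)/751⌉ = ⌈9953/751⌉ − ⌈9684/751⌉ = 14 − 13 = 1
n=37: ⌈(38·269)/751⌉ − ⌈(37·269)/751⌉ = ⌈10222/751⌉ − ⌈9953/751⌉ = 14 − 14 = 0
n=38: ⌈(39·269)/751⌉ − ⌈(38·269)/751⌉ = ⌈10491/751⌉ − ⌈10222/751⌉ = 14 − 14 = 0
n=39: ⌈(40·269)/751⌉ − ⌈(39·269)/751⌉ = ⌈10760/751⌉ − ⌈10491/751⌉ = 15 − 14 = 1
n=40: ⌈(41·269)/751⌉ − ⌈(40·269)/751⌉ = ⌈11029/751⌉ − ⌈10760/751⌉ = 15 − 15 = 0
n=41: ⌈(42·269)/751⌉ − ⌈(41·269)/751⌉ = ⌈11298/751⌉ − ⌈11029/751⌉ = 16 − 15 = 1
n=42: ⌈(43·269)/751⌉ − ⌈(42·269)/751⌉ = ⌈11567/751⌉ − ⌈11298/751⌉ = 16 − 16 = 0
n=43: ⌈(44·269)/751⌉ − ⌈(43·269)/751⌉ = ⌈11836/751⌉ − ⌈11567/751⌉ = 16 − 16 = 0
n=44: ⌈(45·269)/751⌉ − ⌈(44·269)/751⌉ = ⌈12105/751⌉ − ⌈11836/751⌉ = 17 − 16 = 1
n=45: ⌈(46·269)/751⌉ − ⌈(45·269)/751⌉ = ⌈12374/751⌉ − ⌈12105/751⌉ = 17 − 17 = 0
n=46: ⌈(47·269)/751⌉ − ⌈(46·269)/751⌉ = ⌈12643/751⌉ − ⌈12374/751⌉ = 17 − 17 = 0
n=47: ⌈(48·269)/751⌉ − ⌈(47·269)/751⌉ = ⌈12912/751⌉ − ⌈12643/751⌉ = 18 − 17 = 1
n=48: ⌈(49·269)/751⌉ − ⌈(48·269)/751⌉ = ⌈13181/751⌉ − ⌈12912/751⌉ = 18 − 18 = 0
n=49: ⌈(50·269)/751⌉ − ⌈(49·269)/751⌉ = ⌈13450/751⌉ − ⌈13181/751⌉ = 18 − 18 = 0
n=50: ⌈(51·269)/751⌉ − ⌈(50·269)/751⌉ = ⌈13719/751⌉ − ⌈13450/751⌉ = 19 − 18 = 1
n=51: ⌈(52·269)/751⌉ − ⌈(51·269)/751⌉ = ⌈13988/751⌉ − ⌈13719/751⌉ = 19 − 19 = 0
n=52: ⌈(53·269)/751⌉ − ⌈(52·269)/751⌉ = ⌈14257/751⌉ − ⌈13988/751⌉ = 19 − 19 = 0
n=53: ⌈(54·269)/751⌉ − ⌈(53·269)/751⌉ = ⌈14526/751⌉ − ⌈14257/751⌉ = 20 − 19 = 1
n=54: ⌈(55·269)/751⌉ − ⌈(54·269)/751⌉ = ⌈14795/751⌉ − ⌈14526/751⌉ = 20 − 20 = 0
n=55: ⌈(56·269)/751⌉ − ⌈(55·269)/751⌉ = ⌈15064/751⌉ − ⌈14795/751⌉ = 21 − 20 = 1
n=56: ⌈(57·269)/751⌉ − ⌈(56·269)/751⌉ = ⌈15333/751⌉ − ⌈15064/751⌉ = 21 − 21 = 0
n=57: ⌈(58·269)/751⌉ − ⌈(57·269)/751⌉ = ⌈15602/751⌉ − ⌈15333/751⌉ = 21 − 21 = 0
n=58: ⌈(59·269)/751⌉ − ⌈(58·269)/751⌉ = ⌈15871/751⌉ − ⌈15602/751⌉ = 22 − 21 = 1
n=59: ⌈(60·269)/751⌉ − ⌈(59·269)/751⌉ = ⌈16140/751⌉ − ⌈15871/751⌉ = 22 − 22 = 0
n=60: ⌈(61·269)/751⌉ − ⌈(60·269)/751⌉ = ⌈16409/751⌉ − ⌈16140/751⌉ = 22 − 22 = 0
n=61: ⌈(62·269)/751⌉ − ⌈(61·269)/751⌉ = ⌈16678/751⌉ − ⌈16409/751⌉ = 23 − 22 = 1
n=62: ⌈(63·269)/751⌉ − ⌈(62·269)/751⌉ = ⌈16947/751⌉ − ⌈16678/751⌉ = 23 − 23 = 0
n=63: ⌈(64·269)/751⌉ − ⌈(63·269)/751⌉ = ⌈17216/751⌉ − ⌈16947/751⌉ = 23 − 23 = 0
n=64: ⌈(65·269)/751⌉ − ⌈(64·269)/751⌉ = ⌈17485/751⌉ − ⌈17216/751⌉ = 24 − 23 = 1
n=65: ⌈(66·269)/751⌉ − ⌈(65·269)/751⌉ = ⌈17754/751⌉ − ⌈17485/751⌉ = 24 − 24 = 0
n=66: ⌈(67·269)/751⌉ − ⌈(66·269)/751⌉ = ⌈18023/751⌉ − ⌈17754/751⌉ = 24 − 24 = 0
n=67: ⌈(68·269)/751⌉ − ⌈(67·269)/751⌉ = ⌈18292/751⌉ − ⌈18023/751⌉ = 25 − 24 = 1
n=68: ⌈(69·269)/751⌉ − ⌈(68·269)/751⌉ = ⌈18561/751⌉ − ⌈18292/751⌉ = 25 − 25 = 0
n=69: ⌈(70·269)/751⌉ − ⌈(69·269)/751⌉ = ⌈18830/751⌉ − ⌈18561/751⌉ = 26 − 25 = 1


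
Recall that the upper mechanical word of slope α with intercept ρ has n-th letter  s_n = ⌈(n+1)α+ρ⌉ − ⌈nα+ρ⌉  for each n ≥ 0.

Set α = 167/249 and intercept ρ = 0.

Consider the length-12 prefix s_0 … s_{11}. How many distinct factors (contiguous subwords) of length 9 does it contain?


t_n = ⌈(n·167)/249⌉ for n = 0 … 12:
  n=0…9: ⌈0/249⌉=0 ⌈167/249⌉=1 ⌈334/249⌉=2 ⌈501/249⌉=3 ⌈668/249⌉=3 ⌈835/249⌉=4 ⌈1002/249⌉=5 ⌈1169/249⌉=5 ⌈1336/249⌉=6 ⌈1503/249⌉=7
  n=10…12: ⌈1670/249⌉=7 ⌈1837/249⌉=8 ⌈2004/249⌉=9
s_n = t_(n+1) − t_n for n = 0 … 11 gives
prefix = 111011011011
slide a length-9 window over [0..8] … [3..11] (4 windows); first occurrence of each distinct factor:
  [  0..  8] 111011011
  [  1..  9] 110110110
  [  2.. 10] 101101101
  [  3.. 11] 011011011
distinct factors: {011011011, 101101101, 110110110, 111011011}
count = 4  (Sturmian bound for length 9 is 10)

4


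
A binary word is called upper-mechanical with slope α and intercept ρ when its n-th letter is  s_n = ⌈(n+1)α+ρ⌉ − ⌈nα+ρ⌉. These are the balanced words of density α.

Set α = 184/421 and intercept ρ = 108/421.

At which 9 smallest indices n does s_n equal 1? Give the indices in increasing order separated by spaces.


1 3 6 8 10 13 15 17 20

n=0: ⌈292/421⌉−⌈108/421⌉ = 1−1 = 0
n=1: ⌈476/421⌉−⌈292/421⌉ = 2−1 = 1  ← one
n=2: ⌈660/421⌉−⌈476/421⌉ = 2−2 = 0
n=3: ⌈844/421⌉−⌈660/421⌉ = 3−2 = 1  ← one
n=4: ⌈1028/421⌉−⌈844/421⌉ = 3−3 = 0
n=5: ⌈1212/421⌉−⌈1028/421⌉ = 3−3 = 0
n=6: ⌈1396/421⌉−⌈1212/421⌉ = 4−3 = 1  ← one
n=7: ⌈1580/421⌉−⌈1396/421⌉ = 4−4 = 0
n=8: ⌈1764/421⌉−⌈1580/421⌉ = 5−4 = 1  ← one
n=9: ⌈1948/421⌉−⌈1764/421⌉ = 5−5 = 0
n=10: ⌈2132/421⌉−⌈1948/421⌉ = 6−5 = 1  ← one
n=11: ⌈2316/421⌉−⌈2132/421⌉ = 6−6 = 0
n=12: ⌈2500/421⌉−⌈2316/421⌉ = 6−6 = 0
n=13: ⌈2684/421⌉−⌈2500/421⌉ = 7−6 = 1  ← one
n=14: ⌈2868/421⌉−⌈2684/421⌉ = 7−7 = 0
n=15: ⌈3052/421⌉−⌈2868/421⌉ = 8−7 = 1  ← one
n=16: ⌈3236/421⌉−⌈3052/421⌉ = 8−8 = 0
n=17: ⌈3420/421⌉−⌈3236/421⌉ = 9−8 = 1  ← one
n=18: ⌈3604/421⌉−⌈3420/421⌉ = 9−9 = 0
n=19: ⌈3788/421⌉−⌈3604/421⌉ = 9−9 = 0
n=20: ⌈3972/421⌉−⌈3788/421⌉ = 10−9 = 1  ← one
positions of the first 9 ones: 1 3 6 8 10 13 15 17 20


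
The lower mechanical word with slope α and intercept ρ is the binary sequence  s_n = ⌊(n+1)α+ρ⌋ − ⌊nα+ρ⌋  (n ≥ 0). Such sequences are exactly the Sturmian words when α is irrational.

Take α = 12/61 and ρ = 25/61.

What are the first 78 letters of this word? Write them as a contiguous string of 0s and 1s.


n=0: ⌊(1·12+25)/61⌋ − ⌊(0·12+25)/61⌋ = ⌊37/61⌋ − ⌊25/61⌋ = 0 − 0 = 0
n=1: ⌊(2·12+25)/61⌋ − ⌊(1·12+25)/61⌋ = ⌊49/61⌋ − ⌊37/61⌋ = 0 − 0 = 0
n=2: ⌊(3·12+25)/61⌋ − ⌊(2·12+25)/61⌋ = ⌊61/61⌋ − ⌊49/61⌋ = 1 − 0 = 1
n=3: ⌊(4·12+25)/61⌋ − ⌊(3·12+25)/61⌋ = ⌊73/61⌋ − ⌊61/61⌋ = 1 − 1 = 0
n=4: ⌊(5·12+25)/61⌋ − ⌊(4·12+25)/61⌋ = ⌊85/61⌋ − ⌊73/61⌋ = 1 − 1 = 0
n=5: ⌊(6·12+25)/61⌋ − ⌊(5·12+25)/61⌋ = ⌊97/61⌋ − ⌊85/61⌋ = 1 − 1 = 0
n=6: ⌊(7·12+25)/61⌋ − ⌊(6·12+25)/61⌋ = ⌊109/61⌋ − ⌊97/61⌋ = 1 − 1 = 0
n=7: ⌊(8·12+25)/61⌋ − ⌊(7·12+25)/61⌋ = ⌊121/61⌋ − ⌊109/61⌋ = 1 − 1 = 0
n=8: ⌊(9·12+25)/61⌋ − ⌊(8·12+25)/61⌋ = ⌊133/61⌋ − ⌊121/61⌋ = 2 − 1 = 1
n=9: ⌊(10·12+25)/61⌋ − ⌊(9·12+25)/61⌋ = ⌊145/61⌋ − ⌊133/61⌋ = 2 − 2 = 0
n=10: ⌊(11·12+25)/61⌋ − ⌊(10·12+25)/61⌋ = ⌊157/61⌋ − ⌊145/61⌋ = 2 − 2 = 0
n=11: ⌊(12·12+25)/61⌋ − ⌊(11·12+25)/61⌋ = ⌊169/61⌋ − ⌊157/61⌋ = 2 − 2 = 0
n=12: ⌊(13·12+25)/61⌋ − ⌊(12·12+25)/61⌋ = ⌊181/61⌋ − ⌊169/61⌋ = 2 − 2 = 0
n=13: ⌊(14·12+25)/61⌋ − ⌊(13·12+25)/61⌋ = ⌊193/61⌋ − ⌊181/61⌋ = 3 − 2 = 1
n=14: ⌊(15·12+25)/61⌋ − ⌊(14·12+25)/61⌋ = ⌊205/61⌋ − ⌊193/61⌋ = 3 − 3 = 0
n=15: ⌊(16·12+25)/61⌋ − ⌊(15·12+25)/61⌋ = ⌊217/61⌋ − ⌊205/61⌋ = 3 − 3 = 0
n=16: ⌊(17·12+25)/61⌋ − ⌊(16·12+25)/61⌋ = ⌊229/61⌋ − ⌊217/61⌋ = 3 − 3 = 0
n=17: ⌊(18·12+25)/61⌋ − ⌊(17·12+25)/61⌋ = ⌊241/61⌋ − ⌊229/61⌋ = 3 − 3 = 0
n=18: ⌊(19·12+25)/61⌋ − ⌊(18·12+25)/61⌋ = ⌊253/61⌋ − ⌊241/61⌋ = 4 − 3 = 1
n=19: ⌊(20·12+25)/61⌋ − ⌊(19·12+25)/61⌋ = ⌊265/61⌋ − ⌊253/61⌋ = 4 − 4 = 0
n=20: ⌊(21·12+25)/61⌋ − ⌊(20·12+25)/61⌋ = ⌊277/61⌋ − ⌊265/61⌋ = 4 − 4 = 0
n=21: ⌊(22·12+25)/61⌋ − ⌊(21·12+25)/61⌋ = ⌊289/61⌋ − ⌊277/61⌋ = 4 − 4 = 0
n=22: ⌊(23·12+25)/61⌋ − ⌊(22·12+25)/61⌋ = ⌊301/61⌋ − ⌊289/61⌋ = 4 − 4 = 0
n=23: ⌊(24·12+25)/61⌋ − ⌊(23·12+25)/61⌋ = ⌊313/61⌋ − ⌊301/61⌋ = 5 − 4 = 1
n=24: ⌊(25·12+25)/61⌋ − ⌊(24·12+25)/61⌋ = ⌊325/61⌋ − ⌊313/61⌋ = 5 − 5 = 0
n=25: ⌊(26·12+25)/61⌋ − ⌊(25·12+25)/61⌋ = ⌊337/61⌋ − ⌊325/61⌋ = 5 − 5 = 0
n=26: ⌊(27·12+25)/61⌋ − ⌊(26·12+25)/61⌋ = ⌊349/61⌋ − ⌊337/61⌋ = 5 − 5 = 0
n=27: ⌊(28·12+25)/61⌋ − ⌊(27·12+25)/61⌋ = ⌊361/61⌋ − ⌊349/61⌋ = 5 − 5 = 0
n=28: ⌊(29·12+25)/61⌋ − ⌊(28·12+25)/61⌋ = ⌊373/61⌋ − ⌊361/61⌋ = 6 − 5 = 1
n=29: ⌊(30·12+25)/61⌋ − ⌊(29·12+25)/61⌋ = ⌊385/61⌋ − ⌊373/61⌋ = 6 − 6 = 0
n=30: ⌊(31·12+25)/61⌋ − ⌊(30·12+25)/61⌋ = ⌊397/61⌋ − ⌊385/61⌋ = 6 − 6 = 0
n=31: ⌊(32·12+25)/61⌋ − ⌊(31·12+25)/61⌋ = ⌊409/61⌋ − ⌊397/61⌋ = 6 − 6 = 0
n=32: ⌊(33·12+25)/61⌋ − ⌊(32·12+25)/61⌋ = ⌊421/61⌋ − ⌊409/61⌋ = 6 − 6 = 0
n=33: ⌊(34·12+25)/61⌋ − ⌊(33·12+25)/61⌋ = ⌊433/61⌋ − ⌊421/61⌋ = 7 − 6 = 1
n=34: ⌊(35·12+25)/61⌋ − ⌊(34·12+25)/61⌋ = ⌊445/61⌋ − ⌊433/61⌋ = 7 − 7 = 0
n=35: ⌊(36·12+25)/61⌋ − ⌊(35·12+25)/61⌋ = ⌊457/61⌋ − ⌊445/61⌋ = 7 − 7 = 0
n=36: ⌊(37·12+25)/61⌋ − ⌊(36·12+25)/61⌋ = ⌊469/61⌋ − ⌊457/61⌋ = 7 − 7 = 0
n=37: ⌊(38·12+25)/61⌋ − ⌊(37·12+25)/61⌋ = ⌊481/61⌋ − ⌊469/61⌋ = 7 − 7 = 0
n=38: ⌊(39·12+25)/61⌋ − ⌊(38·12+25)/61⌋ = ⌊493/61⌋ − ⌊481/61⌋ = 8 − 7 = 1
n=39: ⌊(40·12+25)/61⌋ − ⌊(39·12+25)/61⌋ = ⌊505/61⌋ − ⌊493/61⌋ = 8 − 8 = 0
n=40: ⌊(41·12+25)/61⌋ − ⌊(40·12+25)/61⌋ = ⌊517/61⌋ − ⌊505/61⌋ = 8 − 8 = 0
n=41: ⌊(42·12+25)/61⌋ − ⌊(41·12+25)/61⌋ = ⌊529/61⌋ − ⌊517/61⌋ = 8 − 8 = 0
n=42: ⌊(43·12+25)/61⌋ − ⌊(42·12+25)/61⌋ = ⌊541/61⌋ − ⌊529/61⌋ = 8 − 8 = 0
n=43: ⌊(44·12+25)/61⌋ − ⌊(43·12+25)/61⌋ = ⌊553/61⌋ − ⌊541/61⌋ = 9 − 8 = 1
n=44: ⌊(45·12+25)/61⌋ − ⌊(44·12+25)/61⌋ = ⌊565/61⌋ − ⌊553/61⌋ = 9 − 9 = 0
n=45: ⌊(46·12+25)/61⌋ − ⌊(45·12+25)/61⌋ = ⌊577/61⌋ − ⌊565/61⌋ = 9 − 9 = 0
n=46: ⌊(47·12+25)/61⌋ − ⌊(46·12+25)/61⌋ = ⌊589/61⌋ − ⌊577/61⌋ = 9 − 9 = 0
n=47: ⌊(48·12+25)/61⌋ − ⌊(47·12+25)/61⌋ = ⌊601/61⌋ − ⌊589/61⌋ = 9 − 9 = 0
n=48: ⌊(49·12+25)/61⌋ − ⌊(48·12+25)/61⌋ = ⌊613/61⌋ − ⌊601/61⌋ = 10 − 9 = 1
n=49: ⌊(50·12+25)/61⌋ − ⌊(49·12+25)/61⌋ = ⌊625/61⌋ − ⌊613/61⌋ = 10 − 10 = 0
n=50: ⌊(51·12+25)/61⌋ − ⌊(50·12+25)/61⌋ = ⌊637/61⌋ − ⌊625/61⌋ = 10 − 10 = 0
n=51: ⌊(52·12+25)/61⌋ − ⌊(51·12+25)/61⌋ = ⌊649/61⌋ − ⌊637/61⌋ = 10 − 10 = 0
n=52: ⌊(53·12+25)/61⌋ − ⌊(52·12+25)/61⌋ = ⌊661/61⌋ − ⌊649/61⌋ = 10 − 10 = 0
n=53: ⌊(54·12+25)/61⌋ − ⌊(53·12+25)/61⌋ = ⌊673/61⌋ − ⌊661/61⌋ = 11 − 10 = 1
n=54: ⌊(55·12+25)/61⌋ − ⌊(54·12+25)/61⌋ = ⌊685/61⌋ − ⌊673/61⌋ = 11 − 11 = 0
n=55: ⌊(56·12+25)/61⌋ − ⌊(55·12+25)/61⌋ = ⌊697/61⌋ − ⌊685/61⌋ = 11 − 11 = 0
n=56: ⌊(57·12+25)/61⌋ − ⌊(56·12+25)/61⌋ = ⌊709/61⌋ − ⌊697/61⌋ = 11 − 11 = 0
n=57: ⌊(58·12+25)/61⌋ − ⌊(57·12+25)/61⌋ = ⌊721/61⌋ − ⌊709/61⌋ = 11 − 11 = 0
n=58: ⌊(59·12+25)/61⌋ − ⌊(58·12+25)/61⌋ = ⌊733/61⌋ − ⌊721/61⌋ = 12 − 11 = 1
n=59: ⌊(60·12+25)/61⌋ − ⌊(59·12+25)/61⌋ = ⌊745/61⌋ − ⌊733/61⌋ = 12 − 12 = 0
n=60: ⌊(61·12+25)/61⌋ − ⌊(60·12+25)/61⌋ = ⌊757/61⌋ − ⌊745/61⌋ = 12 − 12 = 0
n=61: ⌊(62·12+25)/61⌋ − ⌊(61·12+25)/61⌋ = ⌊769/61⌋ − ⌊757/61⌋ = 12 − 12 = 0
n=62: ⌊(63·12+25)/61⌋ − ⌊(62·12+25)/61⌋ = ⌊781/61⌋ − ⌊769/61⌋ = 12 − 12 = 0
n=63: ⌊(64·12+25)/61⌋ − ⌊(63·12+25)/61⌋ = ⌊793/61⌋ − ⌊781/61⌋ = 13 − 12 = 1
n=64: ⌊(65·12+25)/61⌋ − ⌊(64·12+25)/61⌋ = ⌊805/61⌋ − ⌊793/61⌋ = 13 − 13 = 0
n=65: ⌊(66·12+25)/61⌋ − ⌊(65·12+25)/61⌋ = ⌊817/61⌋ − ⌊805/61⌋ = 13 − 13 = 0
n=66: ⌊(67·12+25)/61⌋ − ⌊(66·12+25)/61⌋ = ⌊829/61⌋ − ⌊817/61⌋ = 13 − 13 = 0
n=67: ⌊(68·12+25)/61⌋ − ⌊(67·12+25)/61⌋ = ⌊841/61⌋ − ⌊829/61⌋ = 13 − 13 = 0
n=68: ⌊(69·12+25)/61⌋ − ⌊(68·12+25)/61⌋ = ⌊853/61⌋ − ⌊841/61⌋ = 13 − 13 = 0
n=69: ⌊(70·12+25)/61⌋ − ⌊(69·12+25)/61⌋ = ⌊865/61⌋ − ⌊853/61⌋ = 14 − 13 = 1
n=70: ⌊(71·12+25)/61⌋ − ⌊(70·12+25)/61⌋ = ⌊877/61⌋ − ⌊865/61⌋ = 14 − 14 = 0
n=71: ⌊(72·12+25)/61⌋ − ⌊(71·12+25)/61⌋ = ⌊889/61⌋ − ⌊877/61⌋ = 14 − 14 = 0
n=72: ⌊(73·12+25)/61⌋ − ⌊(72·12+25)/61⌋ = ⌊901/61⌋ − ⌊889/61⌋ = 14 − 14 = 0
n=73: ⌊(74·12+25)/61⌋ − ⌊(73·12+25)/61⌋ = ⌊913/61⌋ − ⌊901/61⌋ = 14 − 14 = 0
n=74: ⌊(75·12+25)/61⌋ − ⌊(74·12+25)/61⌋ = ⌊925/61⌋ − ⌊913/61⌋ = 15 − 14 = 1
n=75: ⌊(76·12+25)/61⌋ − ⌊(75·12+25)/61⌋ = ⌊937/61⌋ − ⌊925/61⌋ = 15 − 15 = 0
n=76: ⌊(77·12+25)/61⌋ − ⌊(76·12+25)/61⌋ = ⌊949/61⌋ − ⌊937/61⌋ = 15 − 15 = 0
n=77: ⌊(78·12+25)/61⌋ − ⌊(77·12+25)/61⌋ = ⌊961/61⌋ − ⌊949/61⌋ = 15 − 15 = 0

001000001000010000100001000010000100001000010000100001000010000100000100001000


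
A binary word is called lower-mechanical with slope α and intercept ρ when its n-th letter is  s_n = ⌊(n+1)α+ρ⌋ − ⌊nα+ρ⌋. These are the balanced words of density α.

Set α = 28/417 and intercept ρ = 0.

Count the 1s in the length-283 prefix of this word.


#1s = Σ_{n=0}^{282} s_n = Σ_{n=0}^{282} (⌊(n+1)α+ρ⌋ − ⌊nα+ρ⌋)
the sum telescopes: every ⌊nα+ρ⌋ with 0 < n < 283 appears once with + and once with −, leaving ⌊283α+ρ⌋ − ⌊0·α+ρ⌋
283α + ρ = (283·28) / 417 = 7924/417
ρ = 0/417
⌊7924/417⌋ = 19,  ⌊0/417⌋ = 0
#1s = 19 − 0 = 19

19


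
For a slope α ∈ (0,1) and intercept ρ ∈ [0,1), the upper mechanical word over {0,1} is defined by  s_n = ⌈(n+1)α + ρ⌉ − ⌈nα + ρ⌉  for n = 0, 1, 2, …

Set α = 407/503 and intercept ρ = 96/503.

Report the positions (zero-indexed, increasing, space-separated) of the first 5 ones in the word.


n=0: ⌈503/503⌉−⌈96/503⌉ = 1−1 = 0
n=1: ⌈910/503⌉−⌈503/503⌉ = 2−1 = 1  ← one
n=2: ⌈1317/503⌉−⌈910/503⌉ = 3−2 = 1  ← one
n=3: ⌈1724/503⌉−⌈1317/503⌉ = 4−3 = 1  ← one
n=4: ⌈2131/503⌉−⌈1724/503⌉ = 5−4 = 1  ← one
n=5: ⌈2538/503⌉−⌈2131/503⌉ = 6−5 = 1  ← one
positions of the first 5 ones: 1 2 3 4 5

1 2 3 4 5


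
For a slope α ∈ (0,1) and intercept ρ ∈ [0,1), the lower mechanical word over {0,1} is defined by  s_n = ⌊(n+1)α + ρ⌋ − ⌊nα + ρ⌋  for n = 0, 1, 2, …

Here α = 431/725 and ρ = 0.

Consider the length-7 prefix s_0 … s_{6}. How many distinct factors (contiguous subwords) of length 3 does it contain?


t_n = ⌊(n·431)/725⌋ for n = 0 … 7:
  n=0…7: ⌊0/725⌋=0 ⌊431/725⌋=0 ⌊862/725⌋=1 ⌊1293/725⌋=1 ⌊1724/725⌋=2 ⌊2155/725⌋=2 ⌊2586/725⌋=3 ⌊3017/725⌋=4
s_n = t_(n+1) − t_n for n = 0 … 6 gives
prefix = 0101011
slide a length-3 window over [0..2] … [4..6] (5 windows); first occurrence of each distinct factor:
  [  0..  2] 010
  [  1..  3] 101
  [  4..  6] 011
  (the other 2 windows repeat one of these)
distinct factors: {010, 011, 101}
count = 3  (Sturmian bound for length 3 is 4)

3


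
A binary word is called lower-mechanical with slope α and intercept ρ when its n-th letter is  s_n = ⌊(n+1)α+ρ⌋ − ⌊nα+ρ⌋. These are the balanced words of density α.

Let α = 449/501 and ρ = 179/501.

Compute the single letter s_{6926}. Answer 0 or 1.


1

(n+1)α + ρ = (6927·449 + 179) / 501 = 3110402/501
nα + ρ     = (6926·449 + 179) / 501 = 3109953/501
⌊3110402/501⌋ = 6208,  ⌊3109953/501⌋ = 6207
s_{6926} = 6208 − 6207 = 1


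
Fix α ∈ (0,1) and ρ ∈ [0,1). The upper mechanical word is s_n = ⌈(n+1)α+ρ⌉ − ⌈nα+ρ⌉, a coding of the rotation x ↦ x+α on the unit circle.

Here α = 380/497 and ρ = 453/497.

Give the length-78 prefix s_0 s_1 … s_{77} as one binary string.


111011110111011101110111101110111011101111011101110111011110111011101110111101

n=0: ⌈(1·380+453)/497⌉ − ⌈(0·380+453)/497⌉ = ⌈833/497⌉ − ⌈453/497⌉ = 2 − 1 = 1
n=1: ⌈(2·380+453)/497⌉ − ⌈(1·380+453)/497⌉ = ⌈1213/497⌉ − ⌈833/497⌉ = 3 − 2 = 1
n=2: ⌈(3·380+453)/497⌉ − ⌈(2·380+453)/497⌉ = ⌈1593/497⌉ − ⌈1213/497⌉ = 4 − 3 = 1
n=3: ⌈(4·380+453)/497⌉ − ⌈(3·380+453)/497⌉ = ⌈1973/497⌉ − ⌈1593/497⌉ = 4 − 4 = 0
n=4: ⌈(5·380+453)/497⌉ − ⌈(4·380+453)/497⌉ = ⌈2353/497⌉ − ⌈1973/497⌉ = 5 − 4 = 1
n=5: ⌈(6·380+453)/497⌉ − ⌈(5·380+453)/497⌉ = ⌈2733/497⌉ − ⌈2353/497⌉ = 6 − 5 = 1
n=6: ⌈(7·380+453)/497⌉ − ⌈(6·380+453)/497⌉ = ⌈3113/497⌉ − ⌈2733/497⌉ = 7 − 6 = 1
n=7: ⌈(8·380+453)/497⌉ − ⌈(7·380+453)/497⌉ = ⌈3493/497⌉ − ⌈3113/497⌉ = 8 − 7 = 1
n=8: ⌈(9·380+453)/497⌉ − ⌈(8·380+453)/497⌉ = ⌈3873/497⌉ − ⌈3493/497⌉ = 8 − 8 = 0
n=9: ⌈(10·380+453)/497⌉ − ⌈(9·380+453)/497⌉ = ⌈4253/497⌉ − ⌈3873/497⌉ = 9 − 8 = 1
n=10: ⌈(11·380+453)/497⌉ − ⌈(10·380+453)/497⌉ = ⌈4633/497⌉ − ⌈4253/497⌉ = 10 − 9 = 1
n=11: ⌈(12·380+453)/497⌉ − ⌈(11·380+453)/497⌉ = ⌈5013/497⌉ − ⌈4633/497⌉ = 11 − 10 = 1
n=12: ⌈(13·380+453)/497⌉ − ⌈(12·380+453)/497⌉ = ⌈5393/497⌉ − ⌈5013/497⌉ = 11 − 11 = 0
n=13: ⌈(14·380+453)/497⌉ − ⌈(13·380+453)/497⌉ = ⌈5773/497⌉ − ⌈5393/497⌉ = 12 − 11 = 1
n=14: ⌈(15·380+453)/497⌉ − ⌈(14·380+453)/497⌉ = ⌈6153/497⌉ − ⌈5773/497⌉ = 13 − 12 = 1
n=15: ⌈(16·380+453)/497⌉ − ⌈(15·380+453)/497⌉ = ⌈6533/497⌉ − ⌈6153/497⌉ = 14 − 13 = 1
n=16: ⌈(17·380+453)/497⌉ − ⌈(16·380+453)/497⌉ = ⌈6913/497⌉ − ⌈6533/497⌉ = 14 − 14 = 0
n=17: ⌈(18·380+453)/497⌉ − ⌈(17·380+453)/497⌉ = ⌈7293/497⌉ − ⌈6913/497⌉ = 15 − 14 = 1
n=18: ⌈(19·380+453)/497⌉ − ⌈(18·380+453)/497⌉ = ⌈7673/497⌉ − ⌈7293/497⌉ = 16 − 15 = 1
n=19: ⌈(20·380+453)/497⌉ − ⌈(19·380+453)/497⌉ = ⌈8053/497⌉ − ⌈7673/497⌉ = 17 − 16 = 1
n=20: ⌈(21·380+453)/497⌉ − ⌈(20·380+453)/497⌉ = ⌈8433/497⌉ − ⌈8053/497⌉ = 17 − 17 = 0
n=21: ⌈(22·380+453)/497⌉ − ⌈(21·380+453)/497⌉ = ⌈8813/497⌉ − ⌈8433/497⌉ = 18 − 17 = 1
n=22: ⌈(23·380+453)/497⌉ − ⌈(22·380+453)/497⌉ = ⌈9193/497⌉ − ⌈8813/497⌉ = 19 − 18 = 1
n=23: ⌈(24·380+453)/497⌉ − ⌈(23·380+453)/497⌉ = ⌈9573/497⌉ − ⌈9193/497⌉ = 20 − 19 = 1
n=24: ⌈(25·380+453)/497⌉ − ⌈(24·380+453)/497⌉ = ⌈9953/497⌉ − ⌈9573/497⌉ = 21 − 20 = 1
n=25: ⌈(26·380+453)/497⌉ − ⌈(25·380+453)/497⌉ = ⌈10333/497⌉ − ⌈9953/497⌉ = 21 − 21 = 0
n=26: ⌈(27·380+453)/497⌉ − ⌈(26·380+453)/497⌉ = ⌈10713/497⌉ − ⌈10333/497⌉ = 22 − 21 = 1
n=27: ⌈(28·380+453)/497⌉ − ⌈(27·380+453)/497⌉ = ⌈11093/497⌉ − ⌈10713/497⌉ = 23 − 22 = 1
n=28: ⌈(29·380+453)/497⌉ − ⌈(28·380+453)/497⌉ = ⌈11473/497⌉ − ⌈11093/497⌉ = 24 − 23 = 1
n=29: ⌈(30·380+453)/497⌉ − ⌈(29·380+453)/497⌉ = ⌈11853/497⌉ − ⌈11473/497⌉ = 24 − 24 = 0
n=30: ⌈(31·380+453)/497⌉ − ⌈(30·380+453)/497⌉ = ⌈12233/497⌉ − ⌈11853/497⌉ = 25 − 24 = 1
n=31: ⌈(32·380+453)/497⌉ − ⌈(31·380+453)/497⌉ = ⌈12613/497⌉ − ⌈12233/497⌉ = 26 − 25 = 1
n=32: ⌈(33·380+453)/497⌉ − ⌈(32·380+453)/497⌉ = ⌈12993/497⌉ − ⌈12613/497⌉ = 27 − 26 = 1
n=33: ⌈(34·380+453)/497⌉ − ⌈(33·380+453)/497⌉ = ⌈13373/497⌉ − ⌈12993/497⌉ = 27 − 27 = 0
n=34: ⌈(35·380+453)/497⌉ − ⌈(34·380+453)/497⌉ = ⌈13753/497⌉ − ⌈13373/497⌉ = 28 − 27 = 1
n=35: ⌈(36·380+453)/497⌉ − ⌈(35·380+453)/497⌉ = ⌈14133/497⌉ − ⌈13753/497⌉ = 29 − 28 = 1
n=36: ⌈(37·380+453)/497⌉ − ⌈(36·380+453)/497⌉ = ⌈14513/497⌉ − ⌈14133/497⌉ = 30 − 29 = 1
n=37: ⌈(38·380+453)/497⌉ − ⌈(37·380+453)/497⌉ = ⌈14893/497⌉ − ⌈14513/497⌉ = 30 − 30 = 0
n=38: ⌈(39·380+453)/497⌉ − ⌈(38·380+453)/497⌉ = ⌈15273/497⌉ − ⌈14893/497⌉ = 31 − 30 = 1
n=39: ⌈(40·380+453)/497⌉ − ⌈(39·380+453)/497⌉ = ⌈15653/497⌉ − ⌈15273/497⌉ = 32 − 31 = 1
n=40: ⌈(41·380+453)/497⌉ − ⌈(40·380+453)/497⌉ = ⌈16033/497⌉ − ⌈15653/497⌉ = 33 − 32 = 1
n=41: ⌈(42·380+453)/497⌉ − ⌈(41·380+453)/497⌉ = ⌈16413/497⌉ − ⌈16033/497⌉ = 34 − 33 = 1
n=42: ⌈(43·380+453)/497⌉ − ⌈(42·380+453)/497⌉ = ⌈16793/497⌉ − ⌈16413/497⌉ = 34 − 34 = 0
n=43: ⌈(44·380+453)/497⌉ − ⌈(43·380+453)/497⌉ = ⌈17173/497⌉ − ⌈16793/497⌉ = 35 − 34 = 1
n=44: ⌈(45·380+453)/497⌉ − ⌈(44·380+453)/497⌉ = ⌈17553/497⌉ − ⌈17173/497⌉ = 36 − 35 = 1
n=45: ⌈(46·380+453)/497⌉ − ⌈(45·380+453)/497⌉ = ⌈17933/497⌉ − ⌈17553/497⌉ = 37 − 36 = 1
n=46: ⌈(47·380+453)/497⌉ − ⌈(46·380+453)/497⌉ = ⌈18313/497⌉ − ⌈17933/497⌉ = 37 − 37 = 0
n=47: ⌈(48·380+453)/497⌉ − ⌈(47·380+453)/497⌉ = ⌈18693/497⌉ − ⌈18313/497⌉ = 38 − 37 = 1
n=48: ⌈(49·380+453)/497⌉ − ⌈(48·380+453)/497⌉ = ⌈19073/497⌉ − ⌈18693/497⌉ = 39 − 38 = 1
n=49: ⌈(50·380+453)/497⌉ − ⌈(49·380+453)/497⌉ = ⌈19453/497⌉ − ⌈19073/497⌉ = 40 − 39 = 1
n=50: ⌈(51·380+453)/497⌉ − ⌈(50·380+453)/497⌉ = ⌈19833/497⌉ − ⌈19453/497⌉ = 40 − 40 = 0
n=51: ⌈(52·380+453)/497⌉ − ⌈(51·380+453)/497⌉ = ⌈20213/497⌉ − ⌈19833/497⌉ = 41 − 40 = 1
n=52: ⌈(53·380+453)/497⌉ − ⌈(52·380+453)/497⌉ = ⌈20593/497⌉ − ⌈20213/497⌉ = 42 − 41 = 1
n=53: ⌈(54·380+453)/497⌉ − ⌈(53·380+453)/497⌉ = ⌈20973/497⌉ − ⌈20593/497⌉ = 43 − 42 = 1
n=54: ⌈(55·380+453)/497⌉ − ⌈(54·380+453)/497⌉ = ⌈21353/497⌉ − ⌈20973/497⌉ = 43 − 43 = 0
n=55: ⌈(56·380+453)/497⌉ − ⌈(55·380+453)/497⌉ = ⌈21733/497⌉ − ⌈21353/497⌉ = 44 − 43 = 1
n=56: ⌈(57·380+453)/497⌉ − ⌈(56·380+453)/497⌉ = ⌈22113/497⌉ − ⌈21733/497⌉ = 45 − 44 = 1
n=57: ⌈(58·380+453)/497⌉ − ⌈(57·380+453)/497⌉ = ⌈22493/497⌉ − ⌈22113/497⌉ = 46 − 45 = 1
n=58: ⌈(59·380+453)/497⌉ − ⌈(58·380+453)/497⌉ = ⌈22873/497⌉ − ⌈22493/497⌉ = 47 − 46 = 1
n=59: ⌈(60·380+453)/497⌉ − ⌈(59·380+453)/497⌉ = ⌈23253/497⌉ − ⌈22873/497⌉ = 47 − 47 = 0
n=60: ⌈(61·380+453)/497⌉ − ⌈(60·380+453)/497⌉ = ⌈23633/497⌉ − ⌈23253/497⌉ = 48 − 47 = 1
n=61: ⌈(62·380+453)/497⌉ − ⌈(61·380+453)/497⌉ = ⌈24013/497⌉ − ⌈23633/497⌉ = 49 − 48 = 1
n=62: ⌈(63·380+453)/497⌉ − ⌈(62·380+453)/497⌉ = ⌈24393/497⌉ − ⌈24013/497⌉ = 50 − 49 = 1
n=63: ⌈(64·380+453)/497⌉ − ⌈(63·380+453)/497⌉ = ⌈24773/497⌉ − ⌈24393/497⌉ = 50 − 50 = 0
n=64: ⌈(65·380+453)/497⌉ − ⌈(64·380+453)/497⌉ = ⌈25153/497⌉ − ⌈24773/497⌉ = 51 − 50 = 1
n=65: ⌈(66·380+453)/497⌉ − ⌈(65·380+453)/497⌉ = ⌈25533/497⌉ − ⌈25153/497⌉ = 52 − 51 = 1
n=66: ⌈(67·380+453)/497⌉ − ⌈(66·380+453)/497⌉ = ⌈25913/497⌉ − ⌈25533/497⌉ = 53 − 52 = 1
n=67: ⌈(68·380+453)/497⌉ − ⌈(67·380+453)/497⌉ = ⌈26293/497⌉ − ⌈25913/497⌉ = 53 − 53 = 0
n=68: ⌈(69·380+453)/497⌉ − ⌈(68·380+453)/497⌉ = ⌈26673/497⌉ − ⌈26293/497⌉ = 54 − 53 = 1
n=69: ⌈(70·380+453)/497⌉ − ⌈(69·380+453)/497⌉ = ⌈27053/497⌉ − ⌈26673/497⌉ = 55 − 54 = 1
n=70: ⌈(71·380+453)/497⌉ − ⌈(70·380+453)/497⌉ = ⌈27433/497⌉ − ⌈27053/497⌉ = 56 − 55 = 1
n=71: ⌈(72·380+453)/497⌉ − ⌈(71·380+453)/497⌉ = ⌈27813/497⌉ − ⌈27433/497⌉ = 56 − 56 = 0
n=72: ⌈(73·380+453)/497⌉ − ⌈(72·380+453)/497⌉ = ⌈28193/497⌉ − ⌈27813/497⌉ = 57 − 56 = 1
n=73: ⌈(74·380+453)/497⌉ − ⌈(73·380+453)/497⌉ = ⌈28573/497⌉ − ⌈28193/497⌉ = 58 − 57 = 1
n=74: ⌈(75·380+453)/497⌉ − ⌈(74·380+453)/497⌉ = ⌈28953/497⌉ − ⌈28573/497⌉ = 59 − 58 = 1
n=75: ⌈(76·380+453)/497⌉ − ⌈(75·380+453)/497⌉ = ⌈29333/497⌉ − ⌈28953/497⌉ = 60 − 59 = 1
n=76: ⌈(77·380+453)/497⌉ − ⌈(76·380+453)/497⌉ = ⌈29713/497⌉ − ⌈29333/497⌉ = 60 − 60 = 0
n=77: ⌈(78·380+453)/497⌉ − ⌈(77·380+453)/497⌉ = ⌈30093/497⌉ − ⌈29713/497⌉ = 61 − 60 = 1
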